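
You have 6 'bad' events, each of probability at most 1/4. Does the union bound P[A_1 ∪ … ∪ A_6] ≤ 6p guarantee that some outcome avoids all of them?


Union bound: P[∪_{i=1}^{6} A_i] ≤ Σ_i P[A_i] ≤ 6·p = 6·(1/4) = 3/2.
Numerically: 3/2 ≈ 1.5000000.
Is 3/2 < 1? NO.
Since the bound 3/2 is ≥ 1, the union bound is uninformative here; it does NOT by itself certify existence.

6·p = 3/2 ≈ 1.5000000; existence NOT certified by the union bound.


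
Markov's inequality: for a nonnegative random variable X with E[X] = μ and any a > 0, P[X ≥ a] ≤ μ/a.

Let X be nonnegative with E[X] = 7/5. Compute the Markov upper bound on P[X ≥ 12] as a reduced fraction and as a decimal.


μ = E[X] = 7/5, a = 12.
Markov: P[X ≥ 12] ≤ μ/a = (7/5)/12 = 7/60.
Numerically: ≈ 0.1167.
(Since a = 12 > μ = 1.4000, the bound 7/60 is < 1 and informative.)

P[X ≥ 12] ≤ 7/60 ≈ 0.1167.


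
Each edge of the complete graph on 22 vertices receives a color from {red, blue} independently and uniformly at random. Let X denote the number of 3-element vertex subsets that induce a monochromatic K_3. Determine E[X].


Let X = Σ_S X_S over the C(22, 3) = 1540 subsets S of size 3, where X_S = 1 if the K_3 on S is monochromatic.
For a fixed S, the K_3 on S has C(3, 2) = 3 edges. P[all 3 edges red] = (1/2)^3, and likewise for blue, so P[monochromatic] = 2·(1/2)^3 = 2^{1 − 3} = 1/4.
By linearity: E[X] = C(22, 3) · 2^{1 − 3} = 1540 · 1/4 = 385.
Numerically: E[X] ≈ 385.000.

E[X] = C(22,3)·2^(1−C(3,2)) = 385 ≈ 385.000.


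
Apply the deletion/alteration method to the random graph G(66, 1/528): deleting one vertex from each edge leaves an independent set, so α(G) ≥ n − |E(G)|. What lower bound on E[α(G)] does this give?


E[|E(G)|] = C(66, 2)·p = 2145 · (1/528) = 65/16.
E[α(G)] ≥ n − E[|E(G)|] = 66 − 65/16 = 991/16.
Numerically: ≈ 61.93750.
(This is only a lower bound; the true E[α(G)] may be larger.)

E[α(G)] ≥ 991/16 ≈ 61.93750.


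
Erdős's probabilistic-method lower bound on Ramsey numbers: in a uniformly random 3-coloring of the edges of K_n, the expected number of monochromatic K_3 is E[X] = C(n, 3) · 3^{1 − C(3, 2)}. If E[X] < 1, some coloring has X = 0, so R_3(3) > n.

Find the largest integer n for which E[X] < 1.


We need C(n, 3) · 3^{1 − 3} < 1, i.e. C(n, 3) < 3^{3 − 1} = 9.
Check values of n near the boundary:
  n = 3: C(3, 3) = 1; 1 < 9? YES
  n = 4: C(4, 3) = 4; 4 < 9? YES
  n = 5: C(5, 3) = 10; 10 < 9? NO
  n = 6: C(6, 3) = 20; 20 < 9? NO
The largest n with C(n, 3) < 9 is n = 4 (where E[X] = 4/9 ≈ 0.4444444). Hence R_3(3) > 4, i.e. R_3(3) ≥ 5.

Largest n = 4; hence R_3(3) > 4.


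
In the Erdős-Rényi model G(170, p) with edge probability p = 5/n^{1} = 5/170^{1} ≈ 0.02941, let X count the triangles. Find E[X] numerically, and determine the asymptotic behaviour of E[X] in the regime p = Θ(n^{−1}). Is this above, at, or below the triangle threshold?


Number of potential triangles: C(170, 3) = 804440.
Each occurs with probability p³ ≈ (0.02941)³ ≈ 2.544270e-05.
By linearity: E[X] = C(170, 3)·p³ ≈ 804440 · 2.544270e-05 ≈ 20.4671.
Here α = 1, so p = 5/n is exactly at the triangle threshold p ~ 1/n. Asymptotically E[X] → c³/6 = 5³/6 = 125/6 ≈ 20.8333, a bounded constant. In this regime the triangle count is asymptotically Poisson(c³/6).

E[X] ≈ 20.4671; in regime p = Θ(1/n^{1}) E[X] stays bounded (at the triangle threshold p ~ 1/n).


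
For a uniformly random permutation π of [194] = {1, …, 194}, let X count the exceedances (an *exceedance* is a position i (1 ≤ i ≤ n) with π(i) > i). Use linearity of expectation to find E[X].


Write X = Σ_{i=1}^{194} X_i, where X_i = 1_{π(i) > i}.
For each fixed i, π(i) is uniform over {1, …, 194} (marginal of a uniform permutation), so P[π(i) > i] = (n − i)/n. Summing: Σ_{i=1}^{194} (n − i)/n = (0 + 1 + … + 193)/194 = 194(194 − 1)/(2·194) = (194 − 1)/2.
Hence E[X] = Σ_{i=1}^{194} (194 − i)/194 = 193/2 ≈ 96.500.

E[X] = 193/2 = 96.500.


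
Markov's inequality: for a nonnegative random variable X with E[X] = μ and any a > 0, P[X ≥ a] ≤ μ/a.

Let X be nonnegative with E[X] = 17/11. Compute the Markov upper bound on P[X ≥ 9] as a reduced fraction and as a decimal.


μ = E[X] = 17/11, a = 9.
Markov: P[X ≥ 9] ≤ μ/a = (17/11)/9 = 17/99.
Numerically: ≈ 0.172.
(Since a = 9 > μ = 1.545, the bound 17/99 is < 1 and informative.)

P[X ≥ 9] ≤ 17/99 ≈ 0.172.


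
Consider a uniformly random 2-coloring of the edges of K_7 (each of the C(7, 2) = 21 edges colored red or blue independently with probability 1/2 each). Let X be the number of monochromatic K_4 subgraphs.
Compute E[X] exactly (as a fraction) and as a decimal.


Let X = Σ_S X_S over the C(7, 4) = 35 subsets S of size 4, where X_S = 1 if the K_4 on S is monochromatic.
For a fixed S, the K_4 on S has C(4, 2) = 6 edges. P[all 6 edges red] = (1/2)^6, and likewise for blue, so P[monochromatic] = 2·(1/2)^6 = 2^{1 − 6} = 1/32.
By linearity: E[X] = C(7, 4) · 2^{1 − 6} = 35 · 1/32 = 35/32.
Numerically: E[X] ≈ 1.093750.

E[X] = C(7,4)·2^(1−C(4,2)) = 35/32 ≈ 1.093750.


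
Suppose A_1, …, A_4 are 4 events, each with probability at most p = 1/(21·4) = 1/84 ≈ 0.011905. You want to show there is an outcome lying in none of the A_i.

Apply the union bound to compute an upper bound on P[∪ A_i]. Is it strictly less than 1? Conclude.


Union bound: P[∪_{i=1}^{4} A_i] ≤ Σ_i P[A_i] ≤ 4·p = 4·(1/84) = 1/21.
Numerically: 1/21 ≈ 0.047619.
Is 1/21 < 1? YES.
Since P[∪ A_i] ≤ 1/21 < 1, the complement has P[∩ A_i^c] ≥ 1 − 1/21 = 20/21 > 0, so some outcome avoids every A_i.

4·p = 1/21 ≈ 0.047619; existence CERTIFIED by the union bound.


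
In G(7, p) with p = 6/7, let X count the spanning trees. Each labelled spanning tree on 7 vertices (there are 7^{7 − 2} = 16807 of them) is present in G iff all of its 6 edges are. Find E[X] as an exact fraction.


K_7 has 7^{7 − 2} = 16807 labelled spanning trees.
For each such spanning tree H, let X_H = 1 if all 6 edges of H are present in G. Then P[X_H = 1] = p^{6} = (6/7)^{6} = 46656/117649.
By linearity of expectation: E[X] = Σ_H E[X_H] = 16807 · p^{6} = 16807 · 46656/117649 = 46656/7.
Numerically: E[X] ≈ 6.67e+03.

E[X] = 16807 · (6/7)^{6} = 46656/7 ≈ 6.67e+03.


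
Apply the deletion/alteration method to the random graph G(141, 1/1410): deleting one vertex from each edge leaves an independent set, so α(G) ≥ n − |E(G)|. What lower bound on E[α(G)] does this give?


E[|E(G)|] = C(141, 2)·p = 9870 · (1/1410) = 7.
E[α(G)] ≥ n − E[|E(G)|] = 141 − 7 = 134.
Numerically: ≈ 134.0000.
(This is only a lower bound; the true E[α(G)] may be larger.)

E[α(G)] ≥ 134 ≈ 134.0000.


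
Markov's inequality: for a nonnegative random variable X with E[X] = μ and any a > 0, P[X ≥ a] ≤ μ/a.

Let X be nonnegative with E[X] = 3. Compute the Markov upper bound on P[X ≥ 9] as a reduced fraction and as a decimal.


μ = E[X] = 3, a = 9.
Markov: P[X ≥ 9] ≤ μ/a = (3)/9 = 1/3.
Numerically: ≈ 0.333.
(Since a = 9 > μ = 3.000, the bound 1/3 is < 1 and informative.)

P[X ≥ 9] ≤ 1/3 ≈ 0.333.


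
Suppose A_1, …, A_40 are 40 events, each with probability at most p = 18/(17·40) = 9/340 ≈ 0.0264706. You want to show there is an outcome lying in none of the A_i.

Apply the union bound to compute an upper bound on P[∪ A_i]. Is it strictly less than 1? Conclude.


Union bound: P[∪_{i=1}^{40} A_i] ≤ Σ_i P[A_i] ≤ 40·p = 40·(9/340) = 18/17.
Numerically: 18/17 ≈ 1.0588235.
Is 18/17 < 1? NO.
Since the bound 18/17 is ≥ 1, the union bound is uninformative here; it does NOT by itself certify existence.

40·p = 18/17 ≈ 1.0588235; existence NOT certified by the union bound.


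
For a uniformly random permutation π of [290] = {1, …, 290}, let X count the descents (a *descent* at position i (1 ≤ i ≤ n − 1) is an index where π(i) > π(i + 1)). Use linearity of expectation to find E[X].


Write X = Σ X_I over i = 1, …, 289, with X_I the indicator of one descent.
There are 289 indicators.
For each fixed i, the pair (π(i), π(i+1)) is a uniformly random ordered pair of distinct values from {1, …, 290}; by symmetry P[π(i) > π(i+1)] = 1/2.
By linearity: E[X] = 289 · (1/2) = (290 − 1) · (1/2) = 289/2 ≈ 144.5000.

E[X] = 289/2 = 144.5000.


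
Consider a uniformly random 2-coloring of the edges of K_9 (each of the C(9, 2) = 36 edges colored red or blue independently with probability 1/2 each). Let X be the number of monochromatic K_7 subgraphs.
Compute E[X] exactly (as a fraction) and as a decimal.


Let X = Σ_S X_S over the C(9, 7) = 36 subsets S of size 7, where X_S = 1 if the K_7 on S is monochromatic.
For a fixed S, the K_7 on S has C(7, 2) = 21 edges. P[all 21 edges red] = (1/2)^21, and likewise for blue, so P[monochromatic] = 2·(1/2)^21 = 2^{1 − 21} = 1/1048576.
By linearity of expectation: E[X] = C(9, 7) · 2^{1 − 21} = 36 · 1/1048576 = 9/262144.
Numerically: E[X] ≈ 0.00003.

E[X] = C(9,7)·2^(1−C(7,2)) = 9/262144 ≈ 0.00003.


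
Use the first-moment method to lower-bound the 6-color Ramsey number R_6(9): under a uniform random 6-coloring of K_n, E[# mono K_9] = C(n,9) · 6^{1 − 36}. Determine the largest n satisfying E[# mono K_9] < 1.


We need C(n, 9) · 6^{1 − 36} < 1, i.e. C(n, 9) < 6^{36 − 1} = 1719070799748422591028658176.
Check values of n near the boundary:
  n = 4407: C(4407, 9) = 1713856532599459170657070050; 1713856532599459170657070050 < 1719070799748422591028658176? YES
  n = 4408: C(4408, 9) = 1717362945146264156457459600; 1717362945146264156457459600 < 1719070799748422591028658176? YES
  n = 4409: C(4409, 9) = 1720875732988608787686577131; 1720875732988608787686577131 < 1719070799748422591028658176? NO
The largest n with C(n, 9) < 1719070799748422591028658176 is n = 4408 (where E[X] = 35778394690547169926197075/35813974994758803979763712 ≈ 0.999007). Hence R_6(9) > 4408, i.e. R_6(9) ≥ 4409.

Largest n = 4408; hence R_6(9) > 4408.


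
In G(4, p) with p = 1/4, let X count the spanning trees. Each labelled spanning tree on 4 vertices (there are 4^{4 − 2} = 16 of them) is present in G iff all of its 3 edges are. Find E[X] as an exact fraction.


K_4 has 4^{4 − 2} = 16 labelled spanning trees.
For each such spanning tree H, let X_H = 1 if all 3 edges of H are present in G. Then P[X_H = 1] = p^{3} = (1/4)^{3} = 1/64.
By linearity: E[X] = Σ_H E[X_H] = 16 · p^{3} = 16 · 1/64 = 1/4.
Numerically: E[X] ≈ 0.25.

E[X] = 16 · (1/4)^{3} = 1/4 ≈ 0.25.


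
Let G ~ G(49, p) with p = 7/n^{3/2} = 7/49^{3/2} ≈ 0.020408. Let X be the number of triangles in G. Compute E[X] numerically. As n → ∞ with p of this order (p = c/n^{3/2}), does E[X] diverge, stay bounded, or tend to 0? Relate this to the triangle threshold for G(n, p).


Number of potential triangles: C(49, 3) = 18424.
Each occurs with probability p³ ≈ (0.020408)³ ≈ 8.4998598e-06.
By linearity: E[X] = C(49, 3)·p³ ≈ 18424 · 8.4998598e-06 ≈ 0.15660.
Since α = 3/2 > 1, p = c/n^{3/2} = o(1/n) is below the triangle threshold p ~ 1/n. Asymptotically E[X] ~ (c³/6)·n^{3(1−α)} = (7³/6)·n^{-1.5} → 0, so by Markov's inequality G has no triangles w.h.p.

E[X] ≈ 0.15660; in regime p = Θ(1/n^{3/2}) E[X] tends to 0 (below the triangle threshold p ~ 1/n).


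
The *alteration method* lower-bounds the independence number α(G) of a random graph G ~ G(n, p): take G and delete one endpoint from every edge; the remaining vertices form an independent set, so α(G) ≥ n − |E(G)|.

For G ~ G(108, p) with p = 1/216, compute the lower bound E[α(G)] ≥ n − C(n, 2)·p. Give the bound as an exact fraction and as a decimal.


E[|E(G)|] = C(108, 2)·p = 5778 · (1/216) = 107/4.
E[α(G)] ≥ n − E[|E(G)|] = 108 − 107/4 = 325/4.
Numerically: ≈ 81.250.
(This is only a lower bound; the true E[α(G)] may be larger.)

E[α(G)] ≥ 325/4 ≈ 81.250.


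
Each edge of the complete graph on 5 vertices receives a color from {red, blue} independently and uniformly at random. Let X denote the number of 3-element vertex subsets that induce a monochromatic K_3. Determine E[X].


Let X = Σ_S X_S over the C(5, 3) = 10 subsets S of size 3, where X_S = 1 if the K_3 on S is monochromatic.
For a fixed S, the K_3 on S has C(3, 2) = 3 edges. P[all 3 edges red] = (1/2)^3, and likewise for blue, so P[monochromatic] = 2·(1/2)^3 = 2^{1 − 3} = 1/4.
By linearity: E[X] = C(5, 3) · 2^{1 − 3} = 10 · 1/4 = 5/2.
Numerically: E[X] ≈ 2.5000.

E[X] = C(5,3)·2^(1−C(3,2)) = 5/2 ≈ 2.5000.


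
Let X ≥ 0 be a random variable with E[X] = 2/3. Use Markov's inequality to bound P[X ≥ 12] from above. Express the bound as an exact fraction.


μ = E[X] = 2/3, a = 12.
Markov: P[X ≥ 12] ≤ μ/a = (2/3)/12 = 1/18.
Numerically: ≈ 0.055556.
(Since a = 12 > μ = 0.666667, the bound 1/18 is < 1 and informative.)

P[X ≥ 12] ≤ 1/18 ≈ 0.055556.


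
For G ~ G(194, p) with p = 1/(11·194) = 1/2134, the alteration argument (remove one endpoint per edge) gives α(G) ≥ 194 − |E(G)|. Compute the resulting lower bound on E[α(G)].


E[|E(G)|] = C(194, 2)·p = 18721 · (1/2134) = 193/22.
E[α(G)] ≥ n − E[|E(G)|] = 194 − 193/22 = 4075/22.
Numerically: ≈ 185.2273.
(This is only a lower bound; the true E[α(G)] may be larger.)

E[α(G)] ≥ 4075/22 ≈ 185.2273.


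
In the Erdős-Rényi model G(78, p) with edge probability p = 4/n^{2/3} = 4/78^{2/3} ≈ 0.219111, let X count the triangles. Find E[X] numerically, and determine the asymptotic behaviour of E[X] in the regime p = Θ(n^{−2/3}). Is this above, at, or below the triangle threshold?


Number of potential triangles: C(78, 3) = 76076.
Each occurs with probability p³ ≈ (0.219111)³ ≈ 1.05193951e-02.
By linearity: E[X] = C(78, 3)·p³ ≈ 76076 · 1.05193951e-02 ≈ 800.273504.
Since α = 2/3 < 1, p = c/n^{2/3} ≫ 1/n is above the triangle threshold p ~ 1/n. Asymptotically E[X] ~ (c³/6)·n^{3(1−α)} = (4³/6)·n^{1} → ∞; triangles are abundant w.h.p.

E[X] ≈ 800.273504; in regime p = Θ(1/n^{2/3}) E[X] diverges (above the triangle threshold p ~ 1/n).


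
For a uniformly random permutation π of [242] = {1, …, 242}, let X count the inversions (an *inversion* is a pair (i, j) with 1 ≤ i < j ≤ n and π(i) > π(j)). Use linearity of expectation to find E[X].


Write X = Σ X_I over the C(242, 2) = 29161 pairs i < j, with X_I the indicator of one inversion.
There are 29161 indicators.
For each fixed pair i < j, the values π(i) and π(j) are two distinct elements of {1, …, 242} in uniformly random order; by symmetry P[π(i) > π(j)] = 1/2.
By linearity: E[X] = 29161 · (1/2) = C(242, 2) · (1/2) = 29161/2 = 29161/2 ≈ 14580.500.

E[X] = 29161/2 = 14580.500.


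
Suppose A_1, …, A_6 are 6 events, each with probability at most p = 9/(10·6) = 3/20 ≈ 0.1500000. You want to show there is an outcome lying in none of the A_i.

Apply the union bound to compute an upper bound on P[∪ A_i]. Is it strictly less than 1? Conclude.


Union bound: P[∪_{i=1}^{6} A_i] ≤ Σ_i P[A_i] ≤ 6·p = 6·(3/20) = 9/10.
Numerically: 9/10 ≈ 0.9000000.
Is 9/10 < 1? YES.
Since P[∪ A_i] ≤ 9/10 < 1, the complement has P[∩ A_i^c] ≥ 1 − 9/10 = 1/10 > 0, so some outcome avoids every A_i.

6·p = 9/10 ≈ 0.9000000; existence CERTIFIED by the union bound.


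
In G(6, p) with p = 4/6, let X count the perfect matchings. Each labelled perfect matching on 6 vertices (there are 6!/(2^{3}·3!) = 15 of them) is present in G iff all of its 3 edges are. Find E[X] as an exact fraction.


K_6 has 6!/(2^{3}·3!) = 15 labelled perfect matchings.
For each such perfect matching H, let X_H = 1 if all 3 edges of H are present in G. Then P[X_H = 1] = p^{3} = (2/3)^{3} = 8/27.
By linearity: E[X] = Σ_H E[X_H] = 15 · p^{3} = 15 · 8/27 = 40/9.
Numerically: E[X] ≈ 4.444.

E[X] = 15 · (2/3)^{3} = 40/9 ≈ 4.444.


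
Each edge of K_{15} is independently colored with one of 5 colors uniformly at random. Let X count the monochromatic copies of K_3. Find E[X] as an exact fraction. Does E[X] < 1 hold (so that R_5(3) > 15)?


E[X] = C(15, 3) · 5^{1 − 3} = 455 · 5^{−2} = 455/25.
As a reduced fraction: E[X] = 91/5 ≈ 18.200.
Is E[X] < 1? NO.
Since E[X] ≥ 1, the first-moment bound is inconclusive at n = 15; it does NOT by itself certify R_5(3) > 15.

E[X] = 91/5 ≈ 18.200; E[X] ≥ 1; first-moment method inconclusive here.


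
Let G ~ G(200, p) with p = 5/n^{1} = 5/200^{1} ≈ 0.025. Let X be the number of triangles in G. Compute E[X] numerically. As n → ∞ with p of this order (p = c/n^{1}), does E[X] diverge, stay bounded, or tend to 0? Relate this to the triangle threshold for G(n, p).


Number of potential triangles: C(200, 3) = 1313400.
Each occurs with probability p³ ≈ (0.025)³ ≈ 1.562500e-05.
By linearity: E[X] = C(200, 3)·p³ ≈ 1313400 · 1.562500e-05 ≈ 20.5219.
Here α = 1, so p = 5/n is exactly at the triangle threshold p ~ 1/n. Asymptotically E[X] → c³/6 = 5³/6 = 125/6 ≈ 20.8333, a bounded constant. In this regime the triangle count is asymptotically Poisson(c³/6).

E[X] ≈ 20.5219; in regime p = Θ(1/n^{1}) E[X] stays bounded (at the triangle threshold p ~ 1/n).


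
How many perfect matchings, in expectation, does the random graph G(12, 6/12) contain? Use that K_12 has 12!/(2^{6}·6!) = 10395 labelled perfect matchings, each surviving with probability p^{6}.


K_12 has 12!/(2^{6}·6!) = 10395 labelled perfect matchings.
For each such perfect matching H, let X_H = 1 if all 6 edges of H are present in G. Then P[X_H = 1] = p^{6} = (1/2)^{6} = 1/64.
Summing the indicators: E[X] = Σ_H E[X_H] = 10395 · p^{6} = 10395 · 1/64 = 10395/64.
Numerically: E[X] ≈ 162.

E[X] = 10395 · (1/2)^{6} = 10395/64 ≈ 162.


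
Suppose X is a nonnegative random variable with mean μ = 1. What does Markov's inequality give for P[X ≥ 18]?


μ = E[X] = 1, a = 18.
Markov: P[X ≥ 18] ≤ μ/a = (1)/18 = 1/18.
Numerically: ≈ 0.055556.
(Since a = 18 > μ = 1.000000, the bound 1/18 is < 1 and informative.)

P[X ≥ 18] ≤ 1/18 ≈ 0.055556.


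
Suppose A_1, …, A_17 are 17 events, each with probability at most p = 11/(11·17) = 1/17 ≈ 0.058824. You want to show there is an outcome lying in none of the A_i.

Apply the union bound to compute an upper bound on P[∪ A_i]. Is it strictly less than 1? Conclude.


Union bound: P[∪_{i=1}^{17} A_i] ≤ Σ_i P[A_i] ≤ 17·p = 17·(1/17) = 1.
Numerically: 1 ≈ 1.000000.
Is 1 < 1? NO.
Since the bound 1 is ≥ 1, the union bound is uninformative here; it does NOT by itself certify existence.

17·p = 1 ≈ 1.000000; existence NOT certified by the union bound.


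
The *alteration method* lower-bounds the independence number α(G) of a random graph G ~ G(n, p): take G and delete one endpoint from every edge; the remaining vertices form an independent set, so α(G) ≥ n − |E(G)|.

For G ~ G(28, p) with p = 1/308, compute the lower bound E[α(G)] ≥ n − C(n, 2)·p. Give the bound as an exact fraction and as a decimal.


E[|E(G)|] = C(28, 2)·p = 378 · (1/308) = 27/22.
E[α(G)] ≥ n − E[|E(G)|] = 28 − 27/22 = 589/22.
Numerically: ≈ 26.7727.
(This is only a lower bound; the true E[α(G)] may be larger.)

E[α(G)] ≥ 589/22 ≈ 26.7727.


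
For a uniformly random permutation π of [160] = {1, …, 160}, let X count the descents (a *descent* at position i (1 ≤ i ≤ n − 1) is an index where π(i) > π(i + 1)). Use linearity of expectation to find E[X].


Write X = Σ X_I over i = 1, …, 159, with X_I the indicator of one descent.
There are 159 indicators.
For each fixed i, the pair (π(i), π(i+1)) is a uniformly random ordered pair of distinct values from {1, …, 160}; by symmetry P[π(i) > π(i+1)] = 1/2.
By linearity: E[X] = 159 · (1/2) = (160 − 1) · (1/2) = 159/2 ≈ 79.500.

E[X] = 159/2 = 79.500.


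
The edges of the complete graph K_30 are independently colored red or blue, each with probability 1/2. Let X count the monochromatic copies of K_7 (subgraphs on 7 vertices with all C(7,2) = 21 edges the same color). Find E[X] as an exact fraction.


Let X = Σ_S X_S over the C(30, 7) = 2035800 subsets S of size 7, where X_S = 1 if the K_7 on S is monochromatic.
For a fixed S, the K_7 on S has C(7, 2) = 21 edges. P[all 21 edges red] = (1/2)^21, and likewise for blue, so P[monochromatic] = 2·(1/2)^21 = 2^{1 − 21} = 1/1048576.
Summing: E[X] = C(30, 7) · 2^{1 − 21} = 2035800 · 1/1048576 = 254475/131072.
Numerically: E[X] ≈ 1.941490.

E[X] = C(30,7)·2^(1−C(7,2)) = 254475/131072 ≈ 1.941490.


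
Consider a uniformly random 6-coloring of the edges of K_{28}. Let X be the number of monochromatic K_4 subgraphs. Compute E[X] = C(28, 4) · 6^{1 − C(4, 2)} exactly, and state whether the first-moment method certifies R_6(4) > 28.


E[X] = C(28, 4) · 6^{1 − 6} = 20475 · 6^{−5} = 20475/7776.
As a reduced fraction: E[X] = 2275/864 ≈ 2.6331.
Is E[X] < 1? NO.
Since E[X] ≥ 1, the first-moment bound is inconclusive at n = 28; it does NOT by itself certify R_6(4) > 28.

E[X] = 2275/864 ≈ 2.6331; E[X] ≥ 1; first-moment method inconclusive here.


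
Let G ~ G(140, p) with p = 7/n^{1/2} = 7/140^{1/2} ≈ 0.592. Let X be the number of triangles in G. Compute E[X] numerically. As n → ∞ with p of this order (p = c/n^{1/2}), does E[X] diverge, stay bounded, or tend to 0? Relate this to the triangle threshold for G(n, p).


Number of potential triangles: C(140, 3) = 447580.
Each occurs with probability p³ ≈ (0.592)³ ≈ 2.07063e-01.
By linearity: E[X] = C(140, 3)·p³ ≈ 447580 · 2.07063e-01 ≈ 92677.165.
Since α = 1/2 < 1, p = c/n^{1/2} ≫ 1/n is above the triangle threshold p ~ 1/n. Asymptotically E[X] ~ (c³/6)·n^{3(1−α)} = (7³/6)·n^{1.5} → ∞; triangles are abundant w.h.p.

E[X] ≈ 92677.165; in regime p = Θ(1/n^{1/2}) E[X] diverges (above the triangle threshold p ~ 1/n).


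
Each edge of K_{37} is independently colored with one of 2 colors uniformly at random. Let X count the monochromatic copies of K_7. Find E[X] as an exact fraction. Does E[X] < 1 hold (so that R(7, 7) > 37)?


E[X] = C(37, 7) · 2^{1 − 21} = 10295472 · 2^{−20} = 10295472/1048576.
As a reduced fraction: E[X] = 643467/65536 ≈ 9.819.
Is E[X] < 1? NO.
Since E[X] ≥ 1, the first-moment bound is inconclusive at n = 37; it does NOT by itself certify R(7, 7) > 37.

E[X] = 643467/65536 ≈ 9.819; E[X] ≥ 1; first-moment method inconclusive here.


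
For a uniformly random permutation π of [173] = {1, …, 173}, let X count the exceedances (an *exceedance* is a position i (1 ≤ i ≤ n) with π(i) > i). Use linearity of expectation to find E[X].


Write X = Σ_{i=1}^{173} X_i, where X_i = 1_{π(i) > i}.
For each fixed i, π(i) is uniform over {1, …, 173} (marginal of a uniform permutation), so P[π(i) > i] = (n − i)/n. Summing: Σ_{i=1}^{173} (n − i)/n = (0 + 1 + … + 172)/173 = 173(173 − 1)/(2·173) = (173 − 1)/2.
Hence E[X] = Σ_{i=1}^{173} (173 − i)/173 = 86 ≈ 86.0000.

E[X] = 86 = 86.0000.


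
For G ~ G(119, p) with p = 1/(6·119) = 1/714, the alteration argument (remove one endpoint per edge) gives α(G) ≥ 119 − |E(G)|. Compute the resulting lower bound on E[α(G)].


E[|E(G)|] = C(119, 2)·p = 7021 · (1/714) = 59/6.
E[α(G)] ≥ n − E[|E(G)|] = 119 − 59/6 = 655/6.
Numerically: ≈ 109.1667.
(This is only a lower bound; the true E[α(G)] may be larger.)

E[α(G)] ≥ 655/6 ≈ 109.1667.


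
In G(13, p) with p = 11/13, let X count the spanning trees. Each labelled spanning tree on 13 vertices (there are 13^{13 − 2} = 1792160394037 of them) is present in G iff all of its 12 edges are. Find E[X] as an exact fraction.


K_13 has 13^{13 − 2} = 1792160394037 labelled spanning trees.
For each such spanning tree H, let X_H = 1 if all 12 edges of H are present in G. Then P[X_H = 1] = p^{12} = (11/13)^{12} = 3138428376721/23298085122481.
By linearity: E[X] = Σ_H E[X_H] = 1792160394037 · p^{12} = 1792160394037 · 3138428376721/23298085122481 = 3138428376721/13.
Numerically: E[X] ≈ 2.41e+11.

E[X] = 1792160394037 · (11/13)^{12} = 3138428376721/13 ≈ 2.41e+11.


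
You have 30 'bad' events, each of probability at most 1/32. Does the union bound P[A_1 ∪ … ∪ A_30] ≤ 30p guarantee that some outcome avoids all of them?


Union bound: P[∪_{i=1}^{30} A_i] ≤ Σ_i P[A_i] ≤ 30·p = 30·(1/32) = 15/16.
Numerically: 15/16 ≈ 0.938.
Is 15/16 < 1? YES.
Since P[∪ A_i] ≤ 15/16 < 1, the complement has P[∩ A_i^c] ≥ 1 − 15/16 = 1/16 > 0, so some outcome avoids every A_i.

30·p = 15/16 ≈ 0.938; existence CERTIFIED by the union bound.


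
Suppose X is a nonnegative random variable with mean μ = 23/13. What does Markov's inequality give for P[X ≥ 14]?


μ = E[X] = 23/13, a = 14.
Markov: P[X ≥ 14] ≤ μ/a = (23/13)/14 = 23/182.
Numerically: ≈ 0.1264.
(Since a = 14 > μ = 1.7692, the bound 23/182 is < 1 and informative.)

P[X ≥ 14] ≤ 23/182 ≈ 0.1264.


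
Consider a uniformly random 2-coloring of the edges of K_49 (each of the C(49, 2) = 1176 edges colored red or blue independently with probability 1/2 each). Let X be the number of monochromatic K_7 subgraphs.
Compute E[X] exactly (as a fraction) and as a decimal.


Let X = Σ_S X_S over the C(49, 7) = 85900584 subsets S of size 7, where X_S = 1 if the K_7 on S is monochromatic.
For a fixed S, the K_7 on S has C(7, 2) = 21 edges. P[all 21 edges red] = (1/2)^21, and likewise for blue, so P[monochromatic] = 2·(1/2)^21 = 2^{1 − 21} = 1/1048576.
By linearity of expectation: E[X] = C(49, 7) · 2^{1 − 21} = 85900584 · 1/1048576 = 10737573/131072.
Numerically: E[X] ≈ 81.921181.

E[X] = C(49,7)·2^(1−C(7,2)) = 10737573/131072 ≈ 81.921181.


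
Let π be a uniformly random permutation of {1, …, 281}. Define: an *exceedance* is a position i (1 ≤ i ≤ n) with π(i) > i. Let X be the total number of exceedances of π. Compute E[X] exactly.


Write X = Σ_{i=1}^{281} X_i, where X_i = 1_{π(i) > i}.
For each fixed i, π(i) is uniform over {1, …, 281} (marginal of a uniform permutation), so P[π(i) > i] = (n − i)/n. Summing: Σ_{i=1}^{281} (n − i)/n = (0 + 1 + … + 280)/281 = 281(281 − 1)/(2·281) = (281 − 1)/2.
Hence E[X] = Σ_{i=1}^{281} (281 − i)/281 = 140 ≈ 140.0000.

E[X] = 140 = 140.0000.


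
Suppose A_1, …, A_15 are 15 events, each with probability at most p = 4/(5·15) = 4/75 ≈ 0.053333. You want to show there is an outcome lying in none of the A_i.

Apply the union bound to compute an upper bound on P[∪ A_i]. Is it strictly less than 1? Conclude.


Union bound: P[∪_{i=1}^{15} A_i] ≤ Σ_i P[A_i] ≤ 15·p = 15·(4/75) = 4/5.
Numerically: 4/5 ≈ 0.800000.
Is 4/5 < 1? YES.
Since P[∪ A_i] ≤ 4/5 < 1, the complement has P[∩ A_i^c] ≥ 1 − 4/5 = 1/5 > 0, so some outcome avoids every A_i.

15·p = 4/5 ≈ 0.800000; existence CERTIFIED by the union bound.


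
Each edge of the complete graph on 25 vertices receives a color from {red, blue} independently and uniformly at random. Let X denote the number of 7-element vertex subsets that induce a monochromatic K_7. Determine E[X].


Let X = Σ_S X_S over the C(25, 7) = 480700 subsets S of size 7, where X_S = 1 if the K_7 on S is monochromatic.
For a fixed S, the K_7 on S has C(7, 2) = 21 edges. P[all 21 edges red] = (1/2)^21, and likewise for blue, so P[monochromatic] = 2·(1/2)^21 = 2^{1 − 21} = 1/1048576.
By linearity: E[X] = C(25, 7) · 2^{1 − 21} = 480700 · 1/1048576 = 120175/262144.
Numerically: E[X] ≈ 0.4584.

E[X] = C(25,7)·2^(1−C(7,2)) = 120175/262144 ≈ 0.4584.


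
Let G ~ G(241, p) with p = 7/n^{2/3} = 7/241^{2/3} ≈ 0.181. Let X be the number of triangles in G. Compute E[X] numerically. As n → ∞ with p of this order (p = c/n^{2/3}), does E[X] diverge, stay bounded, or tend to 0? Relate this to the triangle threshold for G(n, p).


Number of potential triangles: C(241, 3) = 2303960.
Each occurs with probability p³ ≈ (0.181)³ ≈ 5.90555e-03.
By linearity: E[X] = C(241, 3)·p³ ≈ 2303960 · 5.90555e-03 ≈ 13606.141.
Since α = 2/3 < 1, p = c/n^{2/3} ≫ 1/n is above the triangle threshold p ~ 1/n. Asymptotically E[X] ~ (c³/6)·n^{3(1−α)} = (7³/6)·n^{1} → ∞; triangles are abundant w.h.p.

E[X] ≈ 13606.141; in regime p = Θ(1/n^{2/3}) E[X] diverges (above the triangle threshold p ~ 1/n).


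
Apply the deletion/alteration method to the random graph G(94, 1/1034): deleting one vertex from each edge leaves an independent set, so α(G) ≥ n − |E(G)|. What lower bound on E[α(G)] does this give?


E[|E(G)|] = C(94, 2)·p = 4371 · (1/1034) = 93/22.
E[α(G)] ≥ n − E[|E(G)|] = 94 − 93/22 = 1975/22.
Numerically: ≈ 89.773.
(This is only a lower bound; the true E[α(G)] may be larger.)

E[α(G)] ≥ 1975/22 ≈ 89.773.


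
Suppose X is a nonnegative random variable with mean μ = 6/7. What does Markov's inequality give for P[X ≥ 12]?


μ = E[X] = 6/7, a = 12.
Markov: P[X ≥ 12] ≤ μ/a = (6/7)/12 = 1/14.
Numerically: ≈ 0.0714.
(Since a = 12 > μ = 0.8571, the bound 1/14 is < 1 and informative.)

P[X ≥ 12] ≤ 1/14 ≈ 0.0714.


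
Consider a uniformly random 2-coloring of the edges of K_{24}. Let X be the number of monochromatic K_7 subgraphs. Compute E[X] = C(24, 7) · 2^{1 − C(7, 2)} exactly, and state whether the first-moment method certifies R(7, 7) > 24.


E[X] = C(24, 7) · 2^{1 − 21} = 346104 · 2^{−20} = 346104/1048576.
As a reduced fraction: E[X] = 43263/131072 ≈ 0.33007.
Is E[X] < 1? YES.
Since E[X] < 1, there exists a 2-coloring of K_{24} with no monochromatic K_7; hence R(7, 7) > 24.

E[X] = 43263/131072 ≈ 0.33007; E[X] < 1, so R(7, 7) > 24.


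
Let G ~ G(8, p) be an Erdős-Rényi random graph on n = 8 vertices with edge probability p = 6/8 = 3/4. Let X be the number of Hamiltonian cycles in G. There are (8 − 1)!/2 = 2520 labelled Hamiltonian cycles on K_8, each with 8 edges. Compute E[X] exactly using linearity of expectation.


K_8 has (8 − 1)!/2 = 2520 labelled Hamiltonian cycles.
For each such Hamiltonian cycle H, let X_H = 1 if all 8 edges of H are present in G. Then P[X_H = 1] = p^{8} = (3/4)^{8} = 6561/65536.
Summing the indicators: E[X] = Σ_H E[X_H] = 2520 · p^{8} = 2520 · 6561/65536 = 2066715/8192.
Numerically: E[X] ≈ 252.28.

E[X] = 2520 · (3/4)^{8} = 2066715/8192 ≈ 252.28.


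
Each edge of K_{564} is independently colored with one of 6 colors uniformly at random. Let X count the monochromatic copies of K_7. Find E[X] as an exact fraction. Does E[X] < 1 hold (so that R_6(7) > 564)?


E[X] = C(564, 7) · 6^{1 − 21} = 3469685994423792 · 6^{−20} = 3469685994423792/3656158440062976.
As a reduced fraction: E[X] = 24095041627943/25389989167104 ≈ 0.9489977.
Is E[X] < 1? YES.
Since E[X] < 1, there exists a 6-coloring of K_{564} with no monochromatic K_7; hence R_6(7) > 564.

E[X] = 24095041627943/25389989167104 ≈ 0.9489977; E[X] < 1, so R_6(7) > 564.


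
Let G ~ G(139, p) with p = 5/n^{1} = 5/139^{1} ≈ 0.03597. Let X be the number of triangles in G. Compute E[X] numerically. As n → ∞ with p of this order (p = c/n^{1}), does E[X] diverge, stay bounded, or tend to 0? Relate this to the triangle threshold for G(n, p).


Number of potential triangles: C(139, 3) = 437989.
Each occurs with probability p³ ≈ (0.03597)³ ≈ 4.654420e-05.
By linearity: E[X] = C(139, 3)·p³ ≈ 437989 · 4.654420e-05 ≈ 20.3858.
Here α = 1, so p = 5/n is exactly at the triangle threshold p ~ 1/n. Asymptotically E[X] → c³/6 = 5³/6 = 125/6 ≈ 20.8333, a bounded constant. In this regime the triangle count is asymptotically Poisson(c³/6).

E[X] ≈ 20.3858; in regime p = Θ(1/n^{1}) E[X] stays bounded (at the triangle threshold p ~ 1/n).


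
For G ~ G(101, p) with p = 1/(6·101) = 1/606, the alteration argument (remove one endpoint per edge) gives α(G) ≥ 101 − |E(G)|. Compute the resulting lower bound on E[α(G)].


E[|E(G)|] = C(101, 2)·p = 5050 · (1/606) = 25/3.
E[α(G)] ≥ n − E[|E(G)|] = 101 − 25/3 = 278/3.
Numerically: ≈ 92.66667.
(This is only a lower bound; the true E[α(G)] may be larger.)

E[α(G)] ≥ 278/3 ≈ 92.66667.


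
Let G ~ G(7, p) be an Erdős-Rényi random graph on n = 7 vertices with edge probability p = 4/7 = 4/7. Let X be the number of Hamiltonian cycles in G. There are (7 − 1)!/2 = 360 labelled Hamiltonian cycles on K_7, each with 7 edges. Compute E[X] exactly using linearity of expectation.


K_7 has (7 − 1)!/2 = 360 labelled Hamiltonian cycles.
For each such Hamiltonian cycle H, let X_H = 1 if all 7 edges of H are present in G. Then P[X_H = 1] = p^{7} = (4/7)^{7} = 16384/823543.
By linearity: E[X] = Σ_H E[X_H] = 360 · p^{7} = 360 · 16384/823543 = 5898240/823543.
Numerically: E[X] ≈ 7.16.

E[X] = 360 · (4/7)^{7} = 5898240/823543 ≈ 7.16.


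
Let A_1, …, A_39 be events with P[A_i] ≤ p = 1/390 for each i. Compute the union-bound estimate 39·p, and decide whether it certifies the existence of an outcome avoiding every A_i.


Union bound: P[∪_{i=1}^{39} A_i] ≤ Σ_i P[A_i] ≤ 39·p = 39·(1/390) = 1/10.
Numerically: 1/10 ≈ 0.1000000.
Is 1/10 < 1? YES.
Since P[∪ A_i] ≤ 1/10 < 1, the complement has P[∩ A_i^c] ≥ 1 − 1/10 = 9/10 > 0, so some outcome avoids every A_i.

39·p = 1/10 ≈ 0.1000000; existence CERTIFIED by the union bound.


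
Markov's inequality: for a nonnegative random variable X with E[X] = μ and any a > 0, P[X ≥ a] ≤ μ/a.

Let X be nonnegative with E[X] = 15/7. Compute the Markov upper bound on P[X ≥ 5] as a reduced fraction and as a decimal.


μ = E[X] = 15/7, a = 5.
Markov: P[X ≥ 5] ≤ μ/a = (15/7)/5 = 3/7.
Numerically: ≈ 0.428571.
(Since a = 5 > μ = 2.142857, the bound 3/7 is < 1 and informative.)

P[X ≥ 5] ≤ 3/7 ≈ 0.428571.


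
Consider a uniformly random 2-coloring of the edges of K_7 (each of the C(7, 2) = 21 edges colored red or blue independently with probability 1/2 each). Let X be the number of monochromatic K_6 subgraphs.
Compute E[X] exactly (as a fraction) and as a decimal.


Let X = Σ_S X_S over the C(7, 6) = 7 subsets S of size 6, where X_S = 1 if the K_6 on S is monochromatic.
For a fixed S, the K_6 on S has C(6, 2) = 15 edges. P[all 15 edges red] = (1/2)^15, and likewise for blue, so P[monochromatic] = 2·(1/2)^15 = 2^{1 − 15} = 1/16384.
Summing: E[X] = C(7, 6) · 2^{1 − 15} = 7 · 1/16384 = 7/16384.
Numerically: E[X] ≈ 0.00043.

E[X] = C(7,6)·2^(1−C(6,2)) = 7/16384 ≈ 0.00043.


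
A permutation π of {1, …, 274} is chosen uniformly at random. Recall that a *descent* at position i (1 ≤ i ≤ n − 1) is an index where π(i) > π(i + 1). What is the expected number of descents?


Write X = Σ X_I over i = 1, …, 273, with X_I the indicator of one descent.
There are 273 indicators.
For each fixed i, the pair (π(i), π(i+1)) is a uniformly random ordered pair of distinct values from {1, …, 274}; by symmetry P[π(i) > π(i+1)] = 1/2.
By linearity: E[X] = 273 · (1/2) = (274 − 1) · (1/2) = 273/2 ≈ 136.50000.

E[X] = 273/2 = 136.50000.


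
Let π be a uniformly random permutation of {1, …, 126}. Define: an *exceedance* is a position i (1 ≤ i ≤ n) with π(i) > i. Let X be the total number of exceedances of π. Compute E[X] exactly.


Write X = Σ_{i=1}^{126} X_i, where X_i = 1_{π(i) > i}.
For each fixed i, π(i) is uniform over {1, …, 126} (marginal of a uniform permutation), so P[π(i) > i] = (n − i)/n. Summing: Σ_{i=1}^{126} (n − i)/n = (0 + 1 + … + 125)/126 = 126(126 − 1)/(2·126) = (126 − 1)/2.
Hence E[X] = Σ_{i=1}^{126} (126 − i)/126 = 125/2 ≈ 62.500.

E[X] = 125/2 = 62.500.


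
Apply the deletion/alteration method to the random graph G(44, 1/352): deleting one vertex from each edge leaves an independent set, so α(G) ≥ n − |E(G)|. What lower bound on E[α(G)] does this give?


E[|E(G)|] = C(44, 2)·p = 946 · (1/352) = 43/16.
E[α(G)] ≥ n − E[|E(G)|] = 44 − 43/16 = 661/16.
Numerically: ≈ 41.312.
(This is only a lower bound; the true E[α(G)] may be larger.)

E[α(G)] ≥ 661/16 ≈ 41.312.


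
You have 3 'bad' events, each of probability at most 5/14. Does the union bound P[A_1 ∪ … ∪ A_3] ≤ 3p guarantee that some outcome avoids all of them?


Union bound: P[∪_{i=1}^{3} A_i] ≤ Σ_i P[A_i] ≤ 3·p = 3·(5/14) = 15/14.
Numerically: 15/14 ≈ 1.071.
Is 15/14 < 1? NO.
Since the bound 15/14 is ≥ 1, the union bound is uninformative here; it does NOT by itself certify existence.

3·p = 15/14 ≈ 1.071; existence NOT certified by the union bound.


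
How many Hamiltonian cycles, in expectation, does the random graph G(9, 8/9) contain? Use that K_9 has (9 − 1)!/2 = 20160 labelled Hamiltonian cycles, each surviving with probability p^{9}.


K_9 has (9 − 1)!/2 = 20160 labelled Hamiltonian cycles.
For each such Hamiltonian cycle H, let X_H = 1 if all 9 edges of H are present in G. Then P[X_H = 1] = p^{9} = (8/9)^{9} = 134217728/387420489.
By linearity: E[X] = Σ_H E[X_H] = 20160 · p^{9} = 20160 · 134217728/387420489 = 300647710720/43046721.
Numerically: E[X] ≈ 6984.2.

E[X] = 20160 · (8/9)^{9} = 300647710720/43046721 ≈ 6984.2.


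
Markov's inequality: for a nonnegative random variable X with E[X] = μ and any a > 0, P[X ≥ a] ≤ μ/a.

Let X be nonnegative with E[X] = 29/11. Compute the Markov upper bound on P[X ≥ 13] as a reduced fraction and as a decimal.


μ = E[X] = 29/11, a = 13.
Markov: P[X ≥ 13] ≤ μ/a = (29/11)/13 = 29/143.
Numerically: ≈ 0.2028.
(Since a = 13 > μ = 2.6364, the bound 29/143 is < 1 and informative.)

P[X ≥ 13] ≤ 29/143 ≈ 0.2028.


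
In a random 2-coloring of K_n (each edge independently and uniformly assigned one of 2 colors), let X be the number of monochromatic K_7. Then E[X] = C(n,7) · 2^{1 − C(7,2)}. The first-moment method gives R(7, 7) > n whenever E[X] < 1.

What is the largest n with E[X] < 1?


We need C(n, 7) · 2^{1 − 21} < 1, i.e. C(n, 7) < 2^{21 − 1} = 1048576.
Check values of n near the boundary:
  n = 23: C(23, 7) = 245157; 245157 < 1048576? YES
  n = 24: C(24, 7) = 346104; 346104 < 1048576? YES
  n = 25: C(25, 7) = 480700; 480700 < 1048576? YES
  n = 26: C(26, 7) = 657800; 657800 < 1048576? YES
  n = 27: C(27, 7) = 888030; 888030 < 1048576? YES
  n = 28: C(28, 7) = 1184040; 1184040 < 1048576? NO
  n = 29: C(29, 7) = 1560780; 1560780 < 1048576? NO
The largest n with C(n, 7) < 1048576 is n = 27 (where E[X] = 444015/524288 ≈ 0.84689). Hence R(7, 7) > 27, i.e. R(7, 7) ≥ 28.

Largest n = 27; hence R(7, 7) > 27.


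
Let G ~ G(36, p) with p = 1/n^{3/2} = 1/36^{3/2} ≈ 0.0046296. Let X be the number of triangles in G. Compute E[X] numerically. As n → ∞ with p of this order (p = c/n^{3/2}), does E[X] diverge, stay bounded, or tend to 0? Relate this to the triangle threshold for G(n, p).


Number of potential triangles: C(36, 3) = 7140.
Each occurs with probability p³ ≈ (0.0046296)³ ≈ 9.9229030e-08.
By linearity: E[X] = C(36, 3)·p³ ≈ 7140 · 9.9229030e-08 ≈ 0.00071.
Since α = 3/2 > 1, p = c/n^{3/2} = o(1/n) is below the triangle threshold p ~ 1/n. Asymptotically E[X] ~ (c³/6)·n^{3(1−α)} = (1³/6)·n^{-1.5} → 0, so by Markov's inequality G has no triangles w.h.p.

E[X] ≈ 0.00071; in regime p = Θ(1/n^{3/2}) E[X] tends to 0 (below the triangle threshold p ~ 1/n).


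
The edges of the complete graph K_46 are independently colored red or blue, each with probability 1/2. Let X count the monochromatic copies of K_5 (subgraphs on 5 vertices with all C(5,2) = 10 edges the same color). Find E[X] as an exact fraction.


Let X = Σ_S X_S over the C(46, 5) = 1370754 subsets S of size 5, where X_S = 1 if the K_5 on S is monochromatic.
For a fixed S, the K_5 on S has C(5, 2) = 10 edges. P[all 10 edges red] = (1/2)^10, and likewise for blue, so P[monochromatic] = 2·(1/2)^10 = 2^{1 − 10} = 1/512.
By linearity of expectation: E[X] = C(46, 5) · 2^{1 − 10} = 1370754 · 1/512 = 685377/256.
Numerically: E[X] ≈ 2677.253906.

E[X] = C(46,5)·2^(1−C(5,2)) = 685377/256 ≈ 2677.253906.


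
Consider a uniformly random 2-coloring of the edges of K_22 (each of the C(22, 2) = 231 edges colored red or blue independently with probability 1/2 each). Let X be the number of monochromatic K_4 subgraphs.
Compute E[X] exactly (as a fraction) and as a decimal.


Let X = Σ_S X_S over the C(22, 4) = 7315 subsets S of size 4, where X_S = 1 if the K_4 on S is monochromatic.
For a fixed S, the K_4 on S has C(4, 2) = 6 edges. P[all 6 edges red] = (1/2)^6, and likewise for blue, so P[monochromatic] = 2·(1/2)^6 = 2^{1 − 6} = 1/32.
By linearity: E[X] = C(22, 4) · 2^{1 − 6} = 7315 · 1/32 = 7315/32.
Numerically: E[X] ≈ 228.593750.

E[X] = C(22,4)·2^(1−C(4,2)) = 7315/32 ≈ 228.593750.
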